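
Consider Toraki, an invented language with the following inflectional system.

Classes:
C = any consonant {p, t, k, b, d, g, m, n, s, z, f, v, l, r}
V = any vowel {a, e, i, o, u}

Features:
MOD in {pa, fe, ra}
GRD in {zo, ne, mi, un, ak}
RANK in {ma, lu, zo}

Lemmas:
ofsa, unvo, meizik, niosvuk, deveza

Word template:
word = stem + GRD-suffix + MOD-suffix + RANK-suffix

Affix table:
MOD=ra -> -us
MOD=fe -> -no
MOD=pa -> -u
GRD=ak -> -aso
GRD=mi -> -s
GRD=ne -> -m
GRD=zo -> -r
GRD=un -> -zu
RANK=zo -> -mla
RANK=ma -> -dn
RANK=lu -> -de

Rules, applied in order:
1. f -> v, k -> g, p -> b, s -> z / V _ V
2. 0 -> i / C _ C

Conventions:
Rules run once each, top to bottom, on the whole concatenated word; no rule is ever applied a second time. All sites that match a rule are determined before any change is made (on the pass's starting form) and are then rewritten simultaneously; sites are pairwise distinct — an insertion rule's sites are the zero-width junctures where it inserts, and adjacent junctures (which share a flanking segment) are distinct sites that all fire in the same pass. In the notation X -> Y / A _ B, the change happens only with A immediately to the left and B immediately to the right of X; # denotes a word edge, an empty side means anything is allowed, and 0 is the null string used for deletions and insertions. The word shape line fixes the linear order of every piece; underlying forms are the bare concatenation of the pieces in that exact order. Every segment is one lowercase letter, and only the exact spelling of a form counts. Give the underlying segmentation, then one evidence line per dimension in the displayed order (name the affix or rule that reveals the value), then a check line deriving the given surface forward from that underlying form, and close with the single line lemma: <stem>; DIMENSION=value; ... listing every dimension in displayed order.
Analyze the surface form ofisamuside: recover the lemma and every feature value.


underlying: ofsa-m-us-de
MOD=ra - signalled by the affix -us
GRD=ne - signalled by the affix -m
RANK=lu - signalled by the affix -de
check: ofsamusde -> ofsamusde -> ofisamuside
lemma: ofsa; MOD=ra; GRD=ne; RANK=lu


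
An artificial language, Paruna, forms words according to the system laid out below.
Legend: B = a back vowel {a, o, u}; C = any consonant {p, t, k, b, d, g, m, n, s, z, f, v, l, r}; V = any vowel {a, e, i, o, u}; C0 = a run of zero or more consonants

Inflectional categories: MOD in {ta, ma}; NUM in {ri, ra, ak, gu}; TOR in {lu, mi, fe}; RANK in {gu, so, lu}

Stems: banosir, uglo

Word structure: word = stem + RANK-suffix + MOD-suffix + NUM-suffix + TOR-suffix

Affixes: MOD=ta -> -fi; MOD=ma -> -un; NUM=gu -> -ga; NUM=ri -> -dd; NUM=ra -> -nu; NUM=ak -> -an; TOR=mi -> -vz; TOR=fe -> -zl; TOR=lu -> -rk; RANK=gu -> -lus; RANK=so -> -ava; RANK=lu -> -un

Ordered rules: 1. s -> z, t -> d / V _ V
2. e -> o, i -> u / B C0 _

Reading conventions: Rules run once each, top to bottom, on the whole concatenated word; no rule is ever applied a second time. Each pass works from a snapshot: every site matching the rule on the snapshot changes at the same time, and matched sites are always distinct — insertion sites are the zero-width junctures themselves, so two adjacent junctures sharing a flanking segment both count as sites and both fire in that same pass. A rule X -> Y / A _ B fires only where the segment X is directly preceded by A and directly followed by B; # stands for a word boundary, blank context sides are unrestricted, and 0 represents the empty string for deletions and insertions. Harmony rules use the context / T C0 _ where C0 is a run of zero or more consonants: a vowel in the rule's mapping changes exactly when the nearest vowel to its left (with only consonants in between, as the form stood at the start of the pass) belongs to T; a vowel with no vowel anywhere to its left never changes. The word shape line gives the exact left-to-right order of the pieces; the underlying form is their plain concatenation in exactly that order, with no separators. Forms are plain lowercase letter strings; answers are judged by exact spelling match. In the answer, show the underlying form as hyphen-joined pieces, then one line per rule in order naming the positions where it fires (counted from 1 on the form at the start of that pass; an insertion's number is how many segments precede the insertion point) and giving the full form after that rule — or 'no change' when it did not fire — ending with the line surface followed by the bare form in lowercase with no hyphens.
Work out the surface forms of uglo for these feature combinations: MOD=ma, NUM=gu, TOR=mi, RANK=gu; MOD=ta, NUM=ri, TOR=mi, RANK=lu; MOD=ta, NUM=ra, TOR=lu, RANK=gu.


cell MOD=ma, NUM=gu, TOR=mi, RANK=gu:
underlying: uglo-lus-un-ga-vz
1. s -> z, t -> d / V _ V: fires at position(s) 7: ugloluzungavz
2. e -> o, i -> u / B C0 _: no change
surface: ugloluzungavz

cell MOD=ta, NUM=ri, TOR=mi, RANK=lu:
underlying: uglo-un-fi-dd-vz
1. s -> z, t -> d / V _ V: no change
2. e -> o, i -> u / B C0 _: fires at position(s) 8: uglounfuddvz
surface: uglounfuddvz

cell MOD=ta, NUM=ra, TOR=lu, RANK=gu:
underlying: uglo-lus-fi-nu-rk
1. s -> z, t -> d / V _ V: no change
2. e -> o, i -> u / B C0 _: fires at position(s) 9: uglolusfunurk
surface: uglolusfunurk


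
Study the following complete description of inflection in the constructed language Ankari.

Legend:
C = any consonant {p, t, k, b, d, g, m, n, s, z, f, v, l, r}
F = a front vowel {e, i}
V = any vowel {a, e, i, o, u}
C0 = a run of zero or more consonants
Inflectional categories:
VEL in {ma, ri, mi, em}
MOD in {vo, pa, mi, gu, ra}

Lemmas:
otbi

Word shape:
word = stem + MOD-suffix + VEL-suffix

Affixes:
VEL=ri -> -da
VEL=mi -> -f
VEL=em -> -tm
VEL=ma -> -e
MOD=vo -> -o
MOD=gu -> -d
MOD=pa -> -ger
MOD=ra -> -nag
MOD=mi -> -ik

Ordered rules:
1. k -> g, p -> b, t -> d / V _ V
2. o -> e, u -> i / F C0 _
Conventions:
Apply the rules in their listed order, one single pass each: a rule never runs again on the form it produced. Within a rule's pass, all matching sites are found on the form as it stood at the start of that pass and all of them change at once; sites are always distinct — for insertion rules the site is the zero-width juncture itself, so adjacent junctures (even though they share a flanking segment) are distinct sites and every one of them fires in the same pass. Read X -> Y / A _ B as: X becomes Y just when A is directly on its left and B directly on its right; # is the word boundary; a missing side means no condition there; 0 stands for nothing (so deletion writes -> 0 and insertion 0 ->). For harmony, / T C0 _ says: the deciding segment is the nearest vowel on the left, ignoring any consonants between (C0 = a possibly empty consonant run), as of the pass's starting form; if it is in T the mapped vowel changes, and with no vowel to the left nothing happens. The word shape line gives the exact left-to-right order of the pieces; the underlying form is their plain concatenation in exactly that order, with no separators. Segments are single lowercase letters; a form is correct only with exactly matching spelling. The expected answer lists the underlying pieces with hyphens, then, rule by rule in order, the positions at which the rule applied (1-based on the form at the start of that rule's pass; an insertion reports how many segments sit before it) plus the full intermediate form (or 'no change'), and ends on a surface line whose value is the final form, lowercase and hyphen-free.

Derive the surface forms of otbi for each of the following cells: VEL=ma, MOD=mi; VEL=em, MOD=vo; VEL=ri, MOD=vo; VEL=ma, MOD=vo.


cell VEL=ma, MOD=mi:
underlying: otbi-ik-e
1. k -> g, p -> b, t -> d / V _ V: fires at position(s) 6: otbiige
2. o -> e, u -> i / F C0 _: no change
surface: otbiige

cell VEL=em, MOD=vo:
underlying: otbi-o-tm
1. k -> g, p -> b, t -> d / V _ V: no change
2. o -> e, u -> i / F C0 _: fires at position(s) 5: otbietm
surface: otbietm

cell VEL=ri, MOD=vo:
underlying: otbi-o-da
1. k -> g, p -> b, t -> d / V _ V: no change
2. o -> e, u -> i / F C0 _: fires at position(s) 5: otbieda
surface: otbieda

cell VEL=ma, MOD=vo:
underlying: otbi-o-e
1. k -> g, p -> b, t -> d / V _ V: no change
2. o -> e, u -> i / F C0 _: fires at position(s) 5: otbiee
surface: otbiee


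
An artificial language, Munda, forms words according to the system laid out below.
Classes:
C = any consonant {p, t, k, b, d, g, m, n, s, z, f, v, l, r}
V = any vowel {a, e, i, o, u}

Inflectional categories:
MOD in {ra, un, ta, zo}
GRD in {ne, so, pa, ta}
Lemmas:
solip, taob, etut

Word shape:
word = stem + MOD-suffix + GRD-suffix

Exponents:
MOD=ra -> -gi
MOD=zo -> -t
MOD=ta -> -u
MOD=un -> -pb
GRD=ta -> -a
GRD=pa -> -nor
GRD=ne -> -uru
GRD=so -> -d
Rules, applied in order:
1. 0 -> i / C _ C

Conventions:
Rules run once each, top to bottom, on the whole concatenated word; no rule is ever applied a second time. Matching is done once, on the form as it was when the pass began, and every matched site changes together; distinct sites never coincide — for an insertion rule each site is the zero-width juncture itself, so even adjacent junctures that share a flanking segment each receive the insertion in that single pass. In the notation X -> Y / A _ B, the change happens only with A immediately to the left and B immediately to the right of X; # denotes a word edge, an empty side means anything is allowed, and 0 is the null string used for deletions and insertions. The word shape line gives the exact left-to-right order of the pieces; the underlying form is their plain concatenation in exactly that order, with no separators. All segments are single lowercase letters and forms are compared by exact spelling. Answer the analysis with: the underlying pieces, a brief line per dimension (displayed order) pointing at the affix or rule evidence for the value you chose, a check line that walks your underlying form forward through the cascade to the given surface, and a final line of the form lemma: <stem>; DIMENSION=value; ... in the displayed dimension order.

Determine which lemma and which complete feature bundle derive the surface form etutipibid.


underlying: etut-pb-d
MOD=un - signalled by the affix -pb
GRD=so - signalled by the affix -d
check: etutpbd -> etutipibid
lemma: etut; MOD=un; GRD=so


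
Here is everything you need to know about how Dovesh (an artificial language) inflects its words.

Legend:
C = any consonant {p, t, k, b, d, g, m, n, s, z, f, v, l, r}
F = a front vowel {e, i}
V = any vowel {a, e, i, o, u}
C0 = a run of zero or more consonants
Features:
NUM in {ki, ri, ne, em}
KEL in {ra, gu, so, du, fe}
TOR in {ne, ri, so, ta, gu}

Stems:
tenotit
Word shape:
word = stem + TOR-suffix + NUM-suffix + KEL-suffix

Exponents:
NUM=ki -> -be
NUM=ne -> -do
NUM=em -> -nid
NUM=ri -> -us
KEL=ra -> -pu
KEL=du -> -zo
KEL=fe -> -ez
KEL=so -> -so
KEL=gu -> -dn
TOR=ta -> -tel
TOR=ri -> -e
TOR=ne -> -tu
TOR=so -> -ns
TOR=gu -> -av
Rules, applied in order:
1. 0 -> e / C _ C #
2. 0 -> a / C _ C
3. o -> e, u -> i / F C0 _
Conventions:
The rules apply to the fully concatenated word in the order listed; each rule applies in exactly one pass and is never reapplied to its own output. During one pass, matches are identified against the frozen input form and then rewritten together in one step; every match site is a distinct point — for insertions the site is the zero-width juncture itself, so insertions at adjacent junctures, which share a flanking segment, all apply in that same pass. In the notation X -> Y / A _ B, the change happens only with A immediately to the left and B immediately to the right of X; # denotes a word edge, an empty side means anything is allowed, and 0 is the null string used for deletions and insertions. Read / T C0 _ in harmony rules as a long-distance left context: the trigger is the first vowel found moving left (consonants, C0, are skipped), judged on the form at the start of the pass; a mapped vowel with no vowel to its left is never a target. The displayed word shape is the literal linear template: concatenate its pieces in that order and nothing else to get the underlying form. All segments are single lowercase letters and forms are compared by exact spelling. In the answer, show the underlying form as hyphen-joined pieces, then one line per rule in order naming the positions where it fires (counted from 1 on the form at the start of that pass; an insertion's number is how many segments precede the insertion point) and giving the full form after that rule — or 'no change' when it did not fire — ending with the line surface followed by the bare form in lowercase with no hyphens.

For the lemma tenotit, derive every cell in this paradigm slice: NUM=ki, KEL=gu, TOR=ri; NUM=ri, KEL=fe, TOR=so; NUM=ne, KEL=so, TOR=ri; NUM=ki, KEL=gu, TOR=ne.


cell NUM=ki, KEL=gu, TOR=ri:
underlying: tenotit-e-be-dn
1. 0 -> e / C _ C #: inserts after position(s) 11: tenotitebeden
2. 0 -> a / C _ C: no change
3. o -> e, u -> i / F C0 _: fires at position(s) 4: tenetitebeden
surface: tenetitebeden

cell NUM=ri, KEL=fe, TOR=so:
underlying: tenotit-ns-us-ez
1. 0 -> e / C _ C #: no change
2. 0 -> a / C _ C: inserts after position(s) 7, 8: tenotitanasusez
3. o -> e, u -> i / F C0 _: fires at position(s) 4: tenetitanasusez
surface: tenetitanasusez

cell NUM=ne, KEL=so, TOR=ri:
underlying: tenotit-e-do-so
1. 0 -> e / C _ C #: no change
2. 0 -> a / C _ C: no change
3. o -> e, u -> i / F C0 _: fires at position(s) 4, 10: tenetitedeso
surface: tenetitedeso

cell NUM=ki, KEL=gu, TOR=ne:
underlying: tenotit-tu-be-dn
1. 0 -> e / C _ C #: inserts after position(s) 12: tenotittubeden
2. 0 -> a / C _ C: inserts after position(s) 7: tenotitatubeden
3. o -> e, u -> i / F C0 _: fires at position(s) 4: tenetitatubeden
surface: tenetitatubeden


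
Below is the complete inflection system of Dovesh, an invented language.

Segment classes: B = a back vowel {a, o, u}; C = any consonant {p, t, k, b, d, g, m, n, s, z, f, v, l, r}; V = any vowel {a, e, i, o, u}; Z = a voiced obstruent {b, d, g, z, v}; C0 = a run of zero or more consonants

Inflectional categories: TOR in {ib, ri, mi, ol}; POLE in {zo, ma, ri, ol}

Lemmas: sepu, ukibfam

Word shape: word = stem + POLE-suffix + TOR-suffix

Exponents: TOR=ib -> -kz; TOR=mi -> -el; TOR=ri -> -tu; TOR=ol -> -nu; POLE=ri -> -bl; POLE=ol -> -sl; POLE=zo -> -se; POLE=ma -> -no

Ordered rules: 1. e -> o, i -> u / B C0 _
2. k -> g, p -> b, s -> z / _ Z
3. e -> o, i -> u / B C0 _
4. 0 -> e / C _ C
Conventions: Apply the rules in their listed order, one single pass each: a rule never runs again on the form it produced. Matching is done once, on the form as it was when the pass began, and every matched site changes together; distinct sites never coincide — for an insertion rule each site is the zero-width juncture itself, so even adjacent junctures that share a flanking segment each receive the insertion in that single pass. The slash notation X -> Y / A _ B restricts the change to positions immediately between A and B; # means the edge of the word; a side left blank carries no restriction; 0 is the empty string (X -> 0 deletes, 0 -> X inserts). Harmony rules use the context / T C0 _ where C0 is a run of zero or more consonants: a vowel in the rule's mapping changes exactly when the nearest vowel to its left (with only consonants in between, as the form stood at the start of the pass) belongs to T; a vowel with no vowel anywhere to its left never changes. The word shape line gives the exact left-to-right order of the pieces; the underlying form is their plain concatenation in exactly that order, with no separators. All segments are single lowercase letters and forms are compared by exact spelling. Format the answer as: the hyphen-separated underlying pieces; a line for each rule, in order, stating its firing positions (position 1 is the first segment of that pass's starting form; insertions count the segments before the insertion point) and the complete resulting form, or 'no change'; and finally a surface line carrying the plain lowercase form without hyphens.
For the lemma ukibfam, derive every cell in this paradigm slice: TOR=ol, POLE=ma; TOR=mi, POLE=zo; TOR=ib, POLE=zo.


cell TOR=ol, POLE=ma:
underlying: ukibfam-no-nu
1. e -> o, i -> u / B C0 _: fires at position(s) 3: ukubfamnonu
2. k -> g, p -> b, s -> z / _ Z: no change
3. e -> o, i -> u / B C0 _: no change
4. 0 -> e / C _ C: inserts after position(s) 4, 7: ukubefamenonu
surface: ukubefamenonu

cell TOR=mi, POLE=zo:
underlying: ukibfam-se-el
1. e -> o, i -> u / B C0 _: fires at position(s) 3, 9: ukubfamsoel
2. k -> g, p -> b, s -> z / _ Z: no change
3. e -> o, i -> u / B C0 _: fires at position(s) 10: ukubfamsool
4. 0 -> e / C _ C: inserts after position(s) 4, 7: ukubefamesool
surface: ukubefamesool

cell TOR=ib, POLE=zo:
underlying: ukibfam-se-kz
1. e -> o, i -> u / B C0 _: fires at position(s) 3, 9: ukubfamsokz
2. k -> g, p -> b, s -> z / _ Z: fires at position(s) 10: ukubfamsogz
3. e -> o, i -> u / B C0 _: no change
4. 0 -> e / C _ C: inserts after position(s) 4, 7, 10: ukubefamesogez
surface: ukubefamesogez


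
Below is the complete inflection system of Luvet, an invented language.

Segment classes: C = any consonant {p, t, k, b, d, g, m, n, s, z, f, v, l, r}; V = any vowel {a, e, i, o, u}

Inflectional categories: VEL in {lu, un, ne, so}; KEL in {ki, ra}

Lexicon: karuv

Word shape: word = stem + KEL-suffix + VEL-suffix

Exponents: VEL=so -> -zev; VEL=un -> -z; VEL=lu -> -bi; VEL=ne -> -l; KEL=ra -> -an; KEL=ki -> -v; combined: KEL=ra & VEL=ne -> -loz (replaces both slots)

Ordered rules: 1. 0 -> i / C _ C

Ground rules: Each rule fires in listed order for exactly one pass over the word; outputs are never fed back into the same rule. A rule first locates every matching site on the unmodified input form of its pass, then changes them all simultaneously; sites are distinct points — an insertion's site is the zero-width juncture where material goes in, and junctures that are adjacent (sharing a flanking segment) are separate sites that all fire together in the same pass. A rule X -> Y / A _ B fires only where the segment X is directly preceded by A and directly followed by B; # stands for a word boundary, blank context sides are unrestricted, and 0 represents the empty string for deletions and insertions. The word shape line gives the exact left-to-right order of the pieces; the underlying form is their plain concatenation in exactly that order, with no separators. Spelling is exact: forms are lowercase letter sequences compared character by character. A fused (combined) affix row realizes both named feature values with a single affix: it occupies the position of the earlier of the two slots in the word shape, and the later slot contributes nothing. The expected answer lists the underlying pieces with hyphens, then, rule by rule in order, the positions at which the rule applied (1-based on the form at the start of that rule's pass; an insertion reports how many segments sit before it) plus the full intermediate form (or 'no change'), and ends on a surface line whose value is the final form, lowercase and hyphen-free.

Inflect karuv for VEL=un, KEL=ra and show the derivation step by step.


underlying: karuv-an-z
1. 0 -> i / C _ C: inserts after position(s) 7: karuvaniz
surface: karuvaniz


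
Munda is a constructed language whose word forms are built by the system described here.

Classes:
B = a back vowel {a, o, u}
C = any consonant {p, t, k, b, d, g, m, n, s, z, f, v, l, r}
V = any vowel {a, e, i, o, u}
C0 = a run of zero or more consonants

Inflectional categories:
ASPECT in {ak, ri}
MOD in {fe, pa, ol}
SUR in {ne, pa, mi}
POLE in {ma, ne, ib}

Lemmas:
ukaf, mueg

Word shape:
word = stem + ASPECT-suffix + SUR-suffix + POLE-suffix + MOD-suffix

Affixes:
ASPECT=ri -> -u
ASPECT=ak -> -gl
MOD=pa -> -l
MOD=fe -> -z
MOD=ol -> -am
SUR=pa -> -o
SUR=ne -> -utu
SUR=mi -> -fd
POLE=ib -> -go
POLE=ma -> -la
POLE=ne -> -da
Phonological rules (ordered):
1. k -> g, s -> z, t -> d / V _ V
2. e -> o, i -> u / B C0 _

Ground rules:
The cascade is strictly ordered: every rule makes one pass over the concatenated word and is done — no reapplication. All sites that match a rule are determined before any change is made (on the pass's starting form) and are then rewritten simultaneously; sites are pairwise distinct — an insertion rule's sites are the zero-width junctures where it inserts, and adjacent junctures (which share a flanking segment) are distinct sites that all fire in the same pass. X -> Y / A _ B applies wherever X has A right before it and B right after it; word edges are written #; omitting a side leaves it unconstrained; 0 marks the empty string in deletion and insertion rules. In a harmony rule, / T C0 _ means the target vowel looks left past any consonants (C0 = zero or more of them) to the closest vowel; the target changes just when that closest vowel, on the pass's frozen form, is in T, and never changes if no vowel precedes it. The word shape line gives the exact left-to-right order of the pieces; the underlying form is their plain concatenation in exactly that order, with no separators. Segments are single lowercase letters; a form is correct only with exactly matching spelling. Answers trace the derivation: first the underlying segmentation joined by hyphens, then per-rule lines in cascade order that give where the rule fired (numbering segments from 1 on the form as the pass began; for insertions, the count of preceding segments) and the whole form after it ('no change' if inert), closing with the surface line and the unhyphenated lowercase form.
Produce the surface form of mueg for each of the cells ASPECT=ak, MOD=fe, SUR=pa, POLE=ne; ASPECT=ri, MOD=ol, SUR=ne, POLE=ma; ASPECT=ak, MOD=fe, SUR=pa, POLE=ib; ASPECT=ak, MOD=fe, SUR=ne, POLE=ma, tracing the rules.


cell ASPECT=ak, MOD=fe, SUR=pa, POLE=ne:
underlying: mueg-gl-o-da-z
1. k -> g, s -> z, t -> d / V _ V: no change
2. e -> o, i -> u / B C0 _: fires at position(s) 3: muogglodaz
surface: muogglodaz

cell ASPECT=ri, MOD=ol, SUR=ne, POLE=ma:
underlying: mueg-u-utu-la-am
1. k -> g, s -> z, t -> d / V _ V: fires at position(s) 7: mueguudulaam
2. e -> o, i -> u / B C0 _: fires at position(s) 3: muoguudulaam
surface: muoguudulaam

cell ASPECT=ak, MOD=fe, SUR=pa, POLE=ib:
underlying: mueg-gl-o-go-z
1. k -> g, s -> z, t -> d / V _ V: no change
2. e -> o, i -> u / B C0 _: fires at position(s) 3: muogglogoz
surface: muogglogoz

cell ASPECT=ak, MOD=fe, SUR=ne, POLE=ma:
underlying: mueg-gl-utu-la-z
1. k -> g, s -> z, t -> d / V _ V: fires at position(s) 8: mueggludulaz
2. e -> o, i -> u / B C0 _: fires at position(s) 3: muoggludulaz
surface: muoggludulaz


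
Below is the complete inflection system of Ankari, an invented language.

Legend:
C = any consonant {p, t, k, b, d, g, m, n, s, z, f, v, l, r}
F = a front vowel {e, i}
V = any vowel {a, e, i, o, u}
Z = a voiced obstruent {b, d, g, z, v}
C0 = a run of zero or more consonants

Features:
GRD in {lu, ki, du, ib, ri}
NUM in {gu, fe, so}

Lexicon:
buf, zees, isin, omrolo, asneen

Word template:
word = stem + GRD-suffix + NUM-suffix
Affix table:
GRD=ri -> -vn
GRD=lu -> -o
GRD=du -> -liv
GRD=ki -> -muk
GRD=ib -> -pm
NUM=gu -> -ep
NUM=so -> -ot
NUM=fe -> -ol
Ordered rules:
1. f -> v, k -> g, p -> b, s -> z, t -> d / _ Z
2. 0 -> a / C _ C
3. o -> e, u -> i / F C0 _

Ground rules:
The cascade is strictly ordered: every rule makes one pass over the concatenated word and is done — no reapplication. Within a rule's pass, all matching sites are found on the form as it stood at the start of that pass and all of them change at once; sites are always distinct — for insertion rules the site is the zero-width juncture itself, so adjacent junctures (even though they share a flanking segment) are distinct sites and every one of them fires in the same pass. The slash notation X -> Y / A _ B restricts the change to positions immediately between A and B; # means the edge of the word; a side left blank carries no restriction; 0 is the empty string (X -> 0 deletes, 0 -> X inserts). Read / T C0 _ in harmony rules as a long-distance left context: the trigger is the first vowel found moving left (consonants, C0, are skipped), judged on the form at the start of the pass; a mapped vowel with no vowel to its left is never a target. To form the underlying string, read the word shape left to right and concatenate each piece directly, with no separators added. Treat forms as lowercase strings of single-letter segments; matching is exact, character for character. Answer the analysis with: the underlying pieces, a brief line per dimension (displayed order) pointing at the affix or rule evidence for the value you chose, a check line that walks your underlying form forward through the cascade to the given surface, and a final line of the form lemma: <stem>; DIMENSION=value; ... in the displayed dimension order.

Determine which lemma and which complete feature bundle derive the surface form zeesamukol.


underlying: zees-muk-ol
GRD=ki - signalled by the affix -muk
NUM=fe - signalled by the affix -ol
check: zeesmukol -> zeesmukol -> zeesamukol -> zeesamukol
lemma: zees; GRD=ki; NUM=fe


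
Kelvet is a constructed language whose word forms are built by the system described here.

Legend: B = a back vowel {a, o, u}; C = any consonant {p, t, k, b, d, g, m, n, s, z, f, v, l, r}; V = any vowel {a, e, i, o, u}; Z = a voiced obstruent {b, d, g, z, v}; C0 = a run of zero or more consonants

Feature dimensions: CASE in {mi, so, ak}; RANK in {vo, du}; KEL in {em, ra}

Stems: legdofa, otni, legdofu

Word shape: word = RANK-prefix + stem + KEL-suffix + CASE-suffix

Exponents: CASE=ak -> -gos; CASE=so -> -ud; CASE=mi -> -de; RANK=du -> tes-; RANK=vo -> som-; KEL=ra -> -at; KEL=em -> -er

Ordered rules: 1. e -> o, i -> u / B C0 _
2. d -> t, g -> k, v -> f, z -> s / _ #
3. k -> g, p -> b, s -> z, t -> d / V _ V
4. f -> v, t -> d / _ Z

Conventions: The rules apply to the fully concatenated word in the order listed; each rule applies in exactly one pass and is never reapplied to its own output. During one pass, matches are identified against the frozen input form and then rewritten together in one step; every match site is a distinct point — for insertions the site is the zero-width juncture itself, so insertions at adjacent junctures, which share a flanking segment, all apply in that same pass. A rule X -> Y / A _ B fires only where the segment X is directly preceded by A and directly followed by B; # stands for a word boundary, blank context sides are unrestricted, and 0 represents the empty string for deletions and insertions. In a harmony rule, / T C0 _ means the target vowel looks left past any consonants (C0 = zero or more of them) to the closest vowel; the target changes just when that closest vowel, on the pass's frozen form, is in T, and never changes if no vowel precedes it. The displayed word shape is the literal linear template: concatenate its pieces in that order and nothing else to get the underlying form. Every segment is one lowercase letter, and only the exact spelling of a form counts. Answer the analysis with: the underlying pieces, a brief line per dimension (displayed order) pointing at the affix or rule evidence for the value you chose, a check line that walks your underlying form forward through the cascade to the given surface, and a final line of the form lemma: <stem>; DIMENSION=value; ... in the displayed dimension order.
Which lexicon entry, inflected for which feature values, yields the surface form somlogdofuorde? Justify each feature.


underlying: som-legdofu-er-de
CASE=mi - signalled by the affix -de
RANK=vo - signalled by the affix som-
KEL=em - signalled by the affix -er
check: somlegdofuerde -> somlogdofuorde -> somlogdofuorde -> somlogdofuorde -> somlogdofuorde
lemma: legdofu; CASE=mi; RANK=vo; KEL=em


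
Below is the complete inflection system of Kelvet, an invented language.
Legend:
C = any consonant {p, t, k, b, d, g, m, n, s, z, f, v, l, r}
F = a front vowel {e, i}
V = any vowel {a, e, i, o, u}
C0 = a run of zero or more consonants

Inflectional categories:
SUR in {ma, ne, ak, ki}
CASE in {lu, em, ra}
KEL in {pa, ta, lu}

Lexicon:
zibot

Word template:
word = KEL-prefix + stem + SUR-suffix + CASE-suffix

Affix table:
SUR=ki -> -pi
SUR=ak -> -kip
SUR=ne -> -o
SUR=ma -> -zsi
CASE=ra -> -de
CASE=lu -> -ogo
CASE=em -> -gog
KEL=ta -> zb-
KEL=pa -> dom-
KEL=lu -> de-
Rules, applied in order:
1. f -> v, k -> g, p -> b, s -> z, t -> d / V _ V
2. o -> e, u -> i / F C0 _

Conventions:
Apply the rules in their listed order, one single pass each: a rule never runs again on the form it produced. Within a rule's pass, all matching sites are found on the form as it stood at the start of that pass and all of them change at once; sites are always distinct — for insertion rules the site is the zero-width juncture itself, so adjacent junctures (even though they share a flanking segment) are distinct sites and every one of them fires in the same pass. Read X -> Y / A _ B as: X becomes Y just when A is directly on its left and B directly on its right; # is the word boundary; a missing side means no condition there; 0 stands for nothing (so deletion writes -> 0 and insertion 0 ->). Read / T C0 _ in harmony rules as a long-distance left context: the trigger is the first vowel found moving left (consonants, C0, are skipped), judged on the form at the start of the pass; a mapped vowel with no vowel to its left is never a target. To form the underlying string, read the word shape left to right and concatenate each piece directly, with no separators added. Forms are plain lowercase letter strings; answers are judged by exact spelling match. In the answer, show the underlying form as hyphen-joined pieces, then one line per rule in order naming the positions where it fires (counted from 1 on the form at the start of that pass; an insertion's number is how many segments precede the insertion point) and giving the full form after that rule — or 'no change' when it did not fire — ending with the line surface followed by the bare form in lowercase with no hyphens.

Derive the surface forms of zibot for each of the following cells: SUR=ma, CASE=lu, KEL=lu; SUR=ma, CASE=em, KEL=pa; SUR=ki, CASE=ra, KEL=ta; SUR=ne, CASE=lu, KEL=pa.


cell SUR=ma, CASE=lu, KEL=lu:
underlying: de-zibot-zsi-ogo
1. f -> v, k -> g, p -> b, s -> z, t -> d / V _ V: no change
2. o -> e, u -> i / F C0 _: fires at position(s) 6, 11: dezibetzsiego
surface: dezibetzsiego

cell SUR=ma, CASE=em, KEL=pa:
underlying: dom-zibot-zsi-gog
1. f -> v, k -> g, p -> b, s -> z, t -> d / V _ V: no change
2. o -> e, u -> i / F C0 _: fires at position(s) 7, 13: domzibetzsigeg
surface: domzibetzsigeg

cell SUR=ki, CASE=ra, KEL=ta:
underlying: zb-zibot-pi-de
1. f -> v, k -> g, p -> b, s -> z, t -> d / V _ V: no change
2. o -> e, u -> i / F C0 _: fires at position(s) 6: zbzibetpide
surface: zbzibetpide

cell SUR=ne, CASE=lu, KEL=pa:
underlying: dom-zibot-o-ogo
1. f -> v, k -> g, p -> b, s -> z, t -> d / V _ V: fires at position(s) 8: domzibodoogo
2. o -> e, u -> i / F C0 _: fires at position(s) 7: domzibedoogo
surface: domzibedoogo


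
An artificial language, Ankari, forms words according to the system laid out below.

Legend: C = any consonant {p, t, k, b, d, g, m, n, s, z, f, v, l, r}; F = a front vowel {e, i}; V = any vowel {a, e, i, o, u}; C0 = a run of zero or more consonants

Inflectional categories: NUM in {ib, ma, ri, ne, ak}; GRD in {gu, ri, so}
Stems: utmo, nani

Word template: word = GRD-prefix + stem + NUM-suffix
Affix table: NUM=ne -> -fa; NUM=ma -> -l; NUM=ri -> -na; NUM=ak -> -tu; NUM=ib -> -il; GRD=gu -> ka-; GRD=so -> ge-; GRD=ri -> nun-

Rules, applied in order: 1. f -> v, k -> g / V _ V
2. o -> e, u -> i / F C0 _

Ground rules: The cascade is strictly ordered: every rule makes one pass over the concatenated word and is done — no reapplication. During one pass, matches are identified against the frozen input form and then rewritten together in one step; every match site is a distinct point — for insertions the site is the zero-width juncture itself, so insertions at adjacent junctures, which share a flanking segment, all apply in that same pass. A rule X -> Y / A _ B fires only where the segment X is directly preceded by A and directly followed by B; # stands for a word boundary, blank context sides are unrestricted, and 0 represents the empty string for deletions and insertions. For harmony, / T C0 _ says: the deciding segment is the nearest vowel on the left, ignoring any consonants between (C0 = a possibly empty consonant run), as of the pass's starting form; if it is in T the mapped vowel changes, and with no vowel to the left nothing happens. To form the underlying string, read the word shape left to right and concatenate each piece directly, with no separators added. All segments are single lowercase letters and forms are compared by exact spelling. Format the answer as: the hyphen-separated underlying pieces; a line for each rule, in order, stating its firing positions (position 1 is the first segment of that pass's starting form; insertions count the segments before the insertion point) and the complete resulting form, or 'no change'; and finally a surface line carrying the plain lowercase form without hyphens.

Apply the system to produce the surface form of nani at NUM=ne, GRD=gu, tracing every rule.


underlying: ka-nani-fa
1. f -> v, k -> g / V _ V: fires at position(s) 7: kananiva
2. o -> e, u -> i / F C0 _: no change
surface: kananiva


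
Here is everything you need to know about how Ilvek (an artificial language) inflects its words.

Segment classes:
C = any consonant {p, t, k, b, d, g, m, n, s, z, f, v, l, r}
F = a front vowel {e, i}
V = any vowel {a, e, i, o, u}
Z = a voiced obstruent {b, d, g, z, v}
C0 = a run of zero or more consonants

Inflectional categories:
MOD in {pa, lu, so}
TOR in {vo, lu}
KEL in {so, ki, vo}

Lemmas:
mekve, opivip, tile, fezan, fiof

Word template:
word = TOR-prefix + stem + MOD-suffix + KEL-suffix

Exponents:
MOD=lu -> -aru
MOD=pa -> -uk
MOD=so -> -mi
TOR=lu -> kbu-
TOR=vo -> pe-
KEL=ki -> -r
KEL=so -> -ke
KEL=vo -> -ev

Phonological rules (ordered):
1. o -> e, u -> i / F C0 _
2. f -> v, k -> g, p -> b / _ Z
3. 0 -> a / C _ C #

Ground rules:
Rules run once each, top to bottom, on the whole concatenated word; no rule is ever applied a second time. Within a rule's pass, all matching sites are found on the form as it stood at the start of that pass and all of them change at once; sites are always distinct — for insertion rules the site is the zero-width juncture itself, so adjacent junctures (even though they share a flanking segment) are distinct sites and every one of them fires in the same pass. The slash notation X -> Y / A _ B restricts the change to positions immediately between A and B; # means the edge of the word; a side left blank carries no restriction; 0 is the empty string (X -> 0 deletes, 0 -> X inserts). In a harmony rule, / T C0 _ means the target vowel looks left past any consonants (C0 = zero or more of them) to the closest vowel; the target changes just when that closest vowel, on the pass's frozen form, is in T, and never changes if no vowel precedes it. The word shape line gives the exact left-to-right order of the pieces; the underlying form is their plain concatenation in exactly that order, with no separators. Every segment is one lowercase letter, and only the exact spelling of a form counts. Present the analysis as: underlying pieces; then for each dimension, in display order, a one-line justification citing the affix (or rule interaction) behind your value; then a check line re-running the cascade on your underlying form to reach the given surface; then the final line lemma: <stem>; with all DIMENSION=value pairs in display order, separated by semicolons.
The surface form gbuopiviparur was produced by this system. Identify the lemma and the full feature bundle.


underlying: kbu-opivip-aru-r
MOD=lu - signalled by the affix -aru
TOR=lu - signalled by the affix kbu-
KEL=ki - signalled by the affix -r
check: kbuopiviparur -> kbuopiviparur -> gbuopiviparur -> gbuopiviparur
lemma: opivip; MOD=lu; TOR=lu; KEL=ki


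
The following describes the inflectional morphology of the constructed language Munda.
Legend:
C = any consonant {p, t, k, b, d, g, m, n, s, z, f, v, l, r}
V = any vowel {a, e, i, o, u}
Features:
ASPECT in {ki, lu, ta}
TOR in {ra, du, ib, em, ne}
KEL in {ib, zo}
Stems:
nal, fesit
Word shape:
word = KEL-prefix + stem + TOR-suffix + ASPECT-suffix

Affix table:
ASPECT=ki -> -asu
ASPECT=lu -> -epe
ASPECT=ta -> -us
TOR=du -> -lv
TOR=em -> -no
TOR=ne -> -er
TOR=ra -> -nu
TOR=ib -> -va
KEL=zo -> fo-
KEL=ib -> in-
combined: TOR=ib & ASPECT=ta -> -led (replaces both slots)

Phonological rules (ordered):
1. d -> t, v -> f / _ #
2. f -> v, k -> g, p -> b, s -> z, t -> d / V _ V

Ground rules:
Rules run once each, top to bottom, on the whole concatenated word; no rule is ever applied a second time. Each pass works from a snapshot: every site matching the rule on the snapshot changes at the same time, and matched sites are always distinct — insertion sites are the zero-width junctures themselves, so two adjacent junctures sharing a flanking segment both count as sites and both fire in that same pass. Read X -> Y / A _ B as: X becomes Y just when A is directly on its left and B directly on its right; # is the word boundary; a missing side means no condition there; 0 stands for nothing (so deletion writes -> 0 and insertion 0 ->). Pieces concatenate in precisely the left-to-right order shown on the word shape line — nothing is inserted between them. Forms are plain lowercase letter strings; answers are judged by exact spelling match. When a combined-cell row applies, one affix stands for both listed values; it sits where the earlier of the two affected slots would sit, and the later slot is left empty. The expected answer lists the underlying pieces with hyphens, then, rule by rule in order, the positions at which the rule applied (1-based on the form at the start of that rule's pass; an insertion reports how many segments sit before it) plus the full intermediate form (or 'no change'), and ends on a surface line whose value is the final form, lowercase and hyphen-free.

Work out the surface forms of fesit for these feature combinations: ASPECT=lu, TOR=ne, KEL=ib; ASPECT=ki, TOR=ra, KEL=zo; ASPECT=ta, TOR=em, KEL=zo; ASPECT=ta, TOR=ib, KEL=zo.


cell ASPECT=lu, TOR=ne, KEL=ib:
underlying: in-fesit-er-epe
1. d -> t, v -> f / _ #: no change
2. f -> v, k -> g, p -> b, s -> z, t -> d / V _ V: fires at position(s) 5, 7, 11: infeziderebe
surface: infeziderebe

cell ASPECT=ki, TOR=ra, KEL=zo:
underlying: fo-fesit-nu-asu
1. d -> t, v -> f / _ #: no change
2. f -> v, k -> g, p -> b, s -> z, t -> d / V _ V: fires at position(s) 3, 5, 11: fovezitnuazu
surface: fovezitnuazu

cell ASPECT=ta, TOR=em, KEL=zo:
underlying: fo-fesit-no-us
1. d -> t, v -> f / _ #: no change
2. f -> v, k -> g, p -> b, s -> z, t -> d / V _ V: fires at position(s) 3, 5: fovezitnous
surface: fovezitnous

cell ASPECT=ta, TOR=ib, KEL=zo:
underlying: fo-fesit-led
1. d -> t, v -> f / _ #: fires at position(s) 10: fofesitlet
2. f -> v, k -> g, p -> b, s -> z, t -> d / V _ V: fires at position(s) 3, 5: fovezitlet
surface: fovezitlet


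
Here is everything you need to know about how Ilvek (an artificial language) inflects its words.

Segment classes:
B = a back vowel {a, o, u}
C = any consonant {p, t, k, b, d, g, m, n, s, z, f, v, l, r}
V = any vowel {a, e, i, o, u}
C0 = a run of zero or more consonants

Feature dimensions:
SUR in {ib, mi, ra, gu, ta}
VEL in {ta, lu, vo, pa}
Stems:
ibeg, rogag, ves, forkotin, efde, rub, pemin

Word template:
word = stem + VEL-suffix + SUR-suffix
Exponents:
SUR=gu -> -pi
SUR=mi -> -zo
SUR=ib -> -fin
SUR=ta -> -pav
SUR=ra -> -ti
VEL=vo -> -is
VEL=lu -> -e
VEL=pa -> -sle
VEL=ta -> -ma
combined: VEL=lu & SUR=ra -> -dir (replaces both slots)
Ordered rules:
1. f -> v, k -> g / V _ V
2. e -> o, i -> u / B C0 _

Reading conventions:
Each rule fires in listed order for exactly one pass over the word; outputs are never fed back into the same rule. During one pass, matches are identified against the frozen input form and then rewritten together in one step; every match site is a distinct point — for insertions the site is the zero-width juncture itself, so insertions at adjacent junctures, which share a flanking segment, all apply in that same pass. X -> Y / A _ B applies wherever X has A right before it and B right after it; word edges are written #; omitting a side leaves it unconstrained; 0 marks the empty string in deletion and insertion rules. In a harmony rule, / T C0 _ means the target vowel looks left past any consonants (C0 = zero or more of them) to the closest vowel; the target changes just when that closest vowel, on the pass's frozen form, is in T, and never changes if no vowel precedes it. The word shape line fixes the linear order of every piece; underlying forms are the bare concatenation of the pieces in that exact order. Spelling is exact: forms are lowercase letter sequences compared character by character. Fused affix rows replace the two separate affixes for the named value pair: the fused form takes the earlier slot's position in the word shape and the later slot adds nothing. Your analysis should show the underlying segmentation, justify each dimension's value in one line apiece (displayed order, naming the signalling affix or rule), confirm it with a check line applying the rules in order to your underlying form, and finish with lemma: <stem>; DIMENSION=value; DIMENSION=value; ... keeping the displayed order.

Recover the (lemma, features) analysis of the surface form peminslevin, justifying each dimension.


underlying: pemin-sle-fin
SUR=ib - signalled by the affix -fin
VEL=pa - signalled by the affix -sle
check: peminslefin -> peminslevin -> peminslevin
lemma: pemin; SUR=ib; VEL=pa
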